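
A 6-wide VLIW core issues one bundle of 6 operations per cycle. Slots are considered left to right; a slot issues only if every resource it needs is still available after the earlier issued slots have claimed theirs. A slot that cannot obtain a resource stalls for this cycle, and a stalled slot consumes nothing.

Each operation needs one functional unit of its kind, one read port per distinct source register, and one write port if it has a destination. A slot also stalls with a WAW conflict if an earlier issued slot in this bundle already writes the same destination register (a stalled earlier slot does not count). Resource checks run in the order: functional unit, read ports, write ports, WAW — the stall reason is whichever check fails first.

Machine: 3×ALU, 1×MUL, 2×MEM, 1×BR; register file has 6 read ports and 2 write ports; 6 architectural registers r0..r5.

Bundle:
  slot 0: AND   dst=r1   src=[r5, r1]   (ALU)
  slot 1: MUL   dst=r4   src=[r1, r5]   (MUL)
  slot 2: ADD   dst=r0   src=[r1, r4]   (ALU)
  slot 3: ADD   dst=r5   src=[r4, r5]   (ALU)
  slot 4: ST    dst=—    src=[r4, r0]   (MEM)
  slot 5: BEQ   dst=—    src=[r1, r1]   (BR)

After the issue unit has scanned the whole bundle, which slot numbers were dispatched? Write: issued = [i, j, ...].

issued = [0, 1, 4]

#0 ALU src=r5,r1 dispatched  <A:2 Mu:1 Ld:2 B:1 rd:4 wr:1>
#1 MUL src=r1,r5 dispatched  <A:2 Mu:0 Ld:2 B:1 rd:2 wr:0>
#2 ALU src=r1,r4 held:WR_PORT  <A:2 Mu:0 Ld:2 B:1 rd:2 wr:0>
#3 ALU src=r4,r5 held:WR_PORT  <A:2 Mu:0 Ld:2 B:1 rd:2 wr:0>
#4 MEM src=r4,r0 dispatched  <A:2 Mu:0 Ld:1 B:1 rd:0 wr:0>
#5 BR src=r1,r1 held:RD_PORT  <A:2 Mu:0 Ld:1 B:1 rd:0 wr:0>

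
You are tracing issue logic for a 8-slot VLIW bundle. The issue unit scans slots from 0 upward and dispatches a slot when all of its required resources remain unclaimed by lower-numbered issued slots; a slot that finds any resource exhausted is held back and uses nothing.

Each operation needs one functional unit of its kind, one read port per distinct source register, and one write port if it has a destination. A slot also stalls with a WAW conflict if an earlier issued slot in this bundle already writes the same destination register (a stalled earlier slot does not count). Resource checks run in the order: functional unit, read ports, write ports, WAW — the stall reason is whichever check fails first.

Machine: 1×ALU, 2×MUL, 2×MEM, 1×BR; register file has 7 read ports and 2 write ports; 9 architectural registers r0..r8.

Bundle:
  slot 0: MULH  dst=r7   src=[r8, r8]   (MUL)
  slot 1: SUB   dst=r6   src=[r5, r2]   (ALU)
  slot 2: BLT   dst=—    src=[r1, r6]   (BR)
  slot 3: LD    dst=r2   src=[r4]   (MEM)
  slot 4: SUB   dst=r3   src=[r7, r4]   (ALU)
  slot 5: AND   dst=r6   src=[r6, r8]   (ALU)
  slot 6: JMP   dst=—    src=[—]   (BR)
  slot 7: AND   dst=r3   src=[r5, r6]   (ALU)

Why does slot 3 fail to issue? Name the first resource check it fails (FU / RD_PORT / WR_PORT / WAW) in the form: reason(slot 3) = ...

reason(slot 3) = WR_PORT

#0 MUL src=r8,r8 dispatched  <A:1 Mu:1 Ld:2 B:1 rd:6 wr:1>
#1 ALU src=r5,r2 dispatched  <A:0 Mu:1 Ld:2 B:1 rd:4 wr:0>
#2 BR src=r1,r6 dispatched  <A:0 Mu:1 Ld:2 B:0 rd:2 wr:0>
#3 MEM src=r4 held:WR_PORT  <A:0 Mu:1 Ld:2 B:0 rd:2 wr:0>
#4 ALU src=r7,r4 held:FU  <A:0 Mu:1 Ld:2 B:0 rd:2 wr:0>
#5 ALU src=r6,r8 held:FU  <A:0 Mu:1 Ld:2 B:0 rd:2 wr:0>
#6 BR src=- held:FU  <A:0 Mu:1 Ld:2 B:0 rd:2 wr:0>
#7 ALU src=r5,r6 held:FU  <A:0 Mu:1 Ld:2 B:0 rd:2 wr:0>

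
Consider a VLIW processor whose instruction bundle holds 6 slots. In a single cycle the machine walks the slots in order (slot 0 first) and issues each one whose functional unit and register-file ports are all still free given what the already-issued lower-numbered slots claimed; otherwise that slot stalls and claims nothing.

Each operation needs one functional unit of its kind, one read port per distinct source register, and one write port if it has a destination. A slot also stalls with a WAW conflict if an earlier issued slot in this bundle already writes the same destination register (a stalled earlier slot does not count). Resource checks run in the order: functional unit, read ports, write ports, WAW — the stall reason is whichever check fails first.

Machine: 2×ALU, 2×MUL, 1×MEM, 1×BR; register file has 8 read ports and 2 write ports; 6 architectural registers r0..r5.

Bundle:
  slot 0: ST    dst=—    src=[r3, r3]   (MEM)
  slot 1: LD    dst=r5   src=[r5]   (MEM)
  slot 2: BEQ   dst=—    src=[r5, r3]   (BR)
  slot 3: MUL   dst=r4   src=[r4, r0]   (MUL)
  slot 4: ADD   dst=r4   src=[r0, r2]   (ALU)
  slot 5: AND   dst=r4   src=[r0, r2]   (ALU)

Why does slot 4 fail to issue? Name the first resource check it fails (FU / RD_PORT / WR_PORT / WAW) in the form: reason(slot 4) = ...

slot 0 (MEM): ISSUE — free A2,Mu2,Ld0,B1 rp7 wp2
slot 1 (MEM): stall FU — free A2,Mu2,Ld0,B1 rp7 wp2
slot 2 (BR): ISSUE — free A2,Mu2,Ld0,B0 rp5 wp2
slot 3 (MUL): ISSUE — free A2,Mu1,Ld0,B0 rp3 wp1
slot 4 (ALU): stall WAW — free A2,Mu1,Ld0,B0 rp3 wp1
slot 5 (ALU): stall WAW — free A2,Mu1,Ld0,B0 rp3 wp1

reason(slot 4) = WAW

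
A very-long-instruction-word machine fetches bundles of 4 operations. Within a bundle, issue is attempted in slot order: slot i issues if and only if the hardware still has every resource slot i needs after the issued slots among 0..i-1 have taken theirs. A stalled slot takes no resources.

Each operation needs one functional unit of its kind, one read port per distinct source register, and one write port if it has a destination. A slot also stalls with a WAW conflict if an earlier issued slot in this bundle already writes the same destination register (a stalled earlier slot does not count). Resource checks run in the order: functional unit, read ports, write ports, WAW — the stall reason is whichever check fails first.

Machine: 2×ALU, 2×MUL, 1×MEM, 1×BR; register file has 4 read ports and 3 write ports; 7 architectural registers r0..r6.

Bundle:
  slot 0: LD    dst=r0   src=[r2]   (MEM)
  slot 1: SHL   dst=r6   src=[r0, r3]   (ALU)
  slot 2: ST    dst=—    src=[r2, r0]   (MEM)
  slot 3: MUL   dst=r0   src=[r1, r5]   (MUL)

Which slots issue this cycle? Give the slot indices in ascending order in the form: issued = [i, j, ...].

issued = [0, 1]

slot 0 (MEM): ISSUE — free A2,Mu2,Ld0,B1 rp3 wp2
slot 1 (ALU): ISSUE — free A1,Mu2,Ld0,B1 rp1 wp1
slot 2 (MEM): stall FU — free A1,Mu2,Ld0,B1 rp1 wp1
slot 3 (MUL): stall RD_PORT — free A1,Mu2,Ld0,B1 rp1 wp1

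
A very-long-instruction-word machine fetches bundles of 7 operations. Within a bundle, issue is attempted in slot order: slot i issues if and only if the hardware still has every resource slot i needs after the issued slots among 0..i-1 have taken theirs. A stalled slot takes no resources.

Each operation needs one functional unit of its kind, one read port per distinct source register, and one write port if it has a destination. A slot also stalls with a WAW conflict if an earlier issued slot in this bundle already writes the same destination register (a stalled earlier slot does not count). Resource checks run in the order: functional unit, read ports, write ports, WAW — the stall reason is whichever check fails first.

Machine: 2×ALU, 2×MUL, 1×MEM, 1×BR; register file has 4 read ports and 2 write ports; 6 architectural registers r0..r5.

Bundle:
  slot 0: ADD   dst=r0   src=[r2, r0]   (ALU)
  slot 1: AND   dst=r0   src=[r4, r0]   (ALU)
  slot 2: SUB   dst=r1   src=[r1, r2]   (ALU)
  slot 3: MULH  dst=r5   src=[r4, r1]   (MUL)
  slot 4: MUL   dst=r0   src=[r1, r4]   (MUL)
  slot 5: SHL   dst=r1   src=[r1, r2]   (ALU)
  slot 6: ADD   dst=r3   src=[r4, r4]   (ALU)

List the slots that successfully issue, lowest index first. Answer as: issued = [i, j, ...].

  0. ALU→r0 ⇒ go  {1A/2Mu/1Ld/1B | 2r 1w}
  1. ALU→r0 ⇒ no(WAW)  {1A/2Mu/1Ld/1B | 2r 1w}
  2. ALU→r1 ⇒ go  {0A/2Mu/1Ld/1B | 0r 0w}
  3. MUL→r5 ⇒ no(RD_PORT)  {0A/2Mu/1Ld/1B | 0r 0w}
  4. MUL→r0 ⇒ no(RD_PORT)  {0A/2Mu/1Ld/1B | 0r 0w}
  5. ALU→r1 ⇒ no(FU)  {0A/2Mu/1Ld/1B | 0r 0w}
  6. ALU→r3 ⇒ no(FU)  {0A/2Mu/1Ld/1B | 0r 0w}

issued = [0, 2]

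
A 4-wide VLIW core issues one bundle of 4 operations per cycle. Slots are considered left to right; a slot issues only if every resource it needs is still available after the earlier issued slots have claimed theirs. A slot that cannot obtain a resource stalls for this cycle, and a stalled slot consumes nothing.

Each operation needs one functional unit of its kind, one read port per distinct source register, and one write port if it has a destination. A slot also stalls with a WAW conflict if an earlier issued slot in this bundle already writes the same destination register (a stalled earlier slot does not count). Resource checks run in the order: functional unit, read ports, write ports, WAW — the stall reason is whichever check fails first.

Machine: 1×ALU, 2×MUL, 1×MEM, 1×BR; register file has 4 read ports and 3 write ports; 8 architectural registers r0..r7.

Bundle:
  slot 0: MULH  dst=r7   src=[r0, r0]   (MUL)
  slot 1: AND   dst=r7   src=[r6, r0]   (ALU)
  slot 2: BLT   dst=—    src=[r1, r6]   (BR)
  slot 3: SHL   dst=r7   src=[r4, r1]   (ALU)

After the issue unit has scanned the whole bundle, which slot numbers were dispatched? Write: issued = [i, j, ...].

slot 0 (MUL): ISSUE — free A1,Mu1,Ld1,B1 rp3 wp2
slot 1 (ALU): stall WAW — free A1,Mu1,Ld1,B1 rp3 wp2
slot 2 (BR): ISSUE — free A1,Mu1,Ld1,B0 rp1 wp2
slot 3 (ALU): stall RD_PORT — free A1,Mu1,Ld1,B0 rp1 wp2

issued = [0, 2]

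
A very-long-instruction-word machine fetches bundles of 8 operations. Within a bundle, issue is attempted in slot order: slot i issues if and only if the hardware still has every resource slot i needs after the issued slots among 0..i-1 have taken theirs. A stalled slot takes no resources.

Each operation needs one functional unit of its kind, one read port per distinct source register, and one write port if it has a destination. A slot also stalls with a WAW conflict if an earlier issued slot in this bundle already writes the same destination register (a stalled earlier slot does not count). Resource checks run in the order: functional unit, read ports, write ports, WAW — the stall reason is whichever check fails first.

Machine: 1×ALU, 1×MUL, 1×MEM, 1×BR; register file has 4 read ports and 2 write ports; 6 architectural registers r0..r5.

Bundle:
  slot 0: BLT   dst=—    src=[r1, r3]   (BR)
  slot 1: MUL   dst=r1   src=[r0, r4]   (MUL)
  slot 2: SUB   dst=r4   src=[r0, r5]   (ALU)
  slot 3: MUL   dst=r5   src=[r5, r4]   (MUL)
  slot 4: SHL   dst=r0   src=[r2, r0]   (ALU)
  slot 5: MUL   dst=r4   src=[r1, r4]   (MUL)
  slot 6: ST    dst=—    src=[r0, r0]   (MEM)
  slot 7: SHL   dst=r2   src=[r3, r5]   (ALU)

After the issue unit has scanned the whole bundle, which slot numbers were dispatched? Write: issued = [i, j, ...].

issued = [0, 1]

slot 0 (BR): ISSUE — free A1,Mu1,Ld1,B0 rp2 wp2
slot 1 (MUL): ISSUE — free A1,Mu0,Ld1,B0 rp0 wp1
slot 2 (ALU): stall RD_PORT — free A1,Mu0,Ld1,B0 rp0 wp1
slot 3 (MUL): stall FU — free A1,Mu0,Ld1,B0 rp0 wp1
slot 4 (ALU): stall RD_PORT — free A1,Mu0,Ld1,B0 rp0 wp1
slot 5 (MUL): stall FU — free A1,Mu0,Ld1,B0 rp0 wp1
slot 6 (MEM): stall RD_PORT — free A1,Mu0,Ld1,B0 rp0 wp1
slot 7 (ALU): stall RD_PORT — free A1,Mu0,Ld1,B0 rp0 wp1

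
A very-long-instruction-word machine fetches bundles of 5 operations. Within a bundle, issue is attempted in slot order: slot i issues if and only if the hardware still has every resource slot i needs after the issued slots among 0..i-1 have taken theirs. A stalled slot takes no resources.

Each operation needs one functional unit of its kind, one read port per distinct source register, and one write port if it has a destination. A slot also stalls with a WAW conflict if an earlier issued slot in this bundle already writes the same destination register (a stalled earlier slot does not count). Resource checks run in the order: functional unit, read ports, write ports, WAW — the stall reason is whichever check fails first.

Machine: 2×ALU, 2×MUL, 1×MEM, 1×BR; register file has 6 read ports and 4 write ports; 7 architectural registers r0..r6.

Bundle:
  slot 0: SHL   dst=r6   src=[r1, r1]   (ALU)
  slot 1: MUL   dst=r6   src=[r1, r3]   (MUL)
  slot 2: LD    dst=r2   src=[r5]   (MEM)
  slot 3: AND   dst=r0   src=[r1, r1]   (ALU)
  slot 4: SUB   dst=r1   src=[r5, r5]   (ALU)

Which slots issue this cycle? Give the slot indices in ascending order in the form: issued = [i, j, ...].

[0] ALU needs rd=1 wr=1: ok; after: ALU=1 MUL=2 MEM=1 BR=1, R=5, W=3
[1] MUL needs rd=2 wr=1: WAW; after: ALU=1 MUL=2 MEM=1 BR=1, R=5, W=3
[2] MEM needs rd=1 wr=1: ok; after: ALU=1 MUL=2 MEM=0 BR=1, R=4, W=2
[3] ALU needs rd=1 wr=1: ok; after: ALU=0 MUL=2 MEM=0 BR=1, R=3, W=1
[4] ALU needs rd=1 wr=1: FU; after: ALU=0 MUL=2 MEM=0 BR=1, R=3, W=1

issued = [0, 2, 3]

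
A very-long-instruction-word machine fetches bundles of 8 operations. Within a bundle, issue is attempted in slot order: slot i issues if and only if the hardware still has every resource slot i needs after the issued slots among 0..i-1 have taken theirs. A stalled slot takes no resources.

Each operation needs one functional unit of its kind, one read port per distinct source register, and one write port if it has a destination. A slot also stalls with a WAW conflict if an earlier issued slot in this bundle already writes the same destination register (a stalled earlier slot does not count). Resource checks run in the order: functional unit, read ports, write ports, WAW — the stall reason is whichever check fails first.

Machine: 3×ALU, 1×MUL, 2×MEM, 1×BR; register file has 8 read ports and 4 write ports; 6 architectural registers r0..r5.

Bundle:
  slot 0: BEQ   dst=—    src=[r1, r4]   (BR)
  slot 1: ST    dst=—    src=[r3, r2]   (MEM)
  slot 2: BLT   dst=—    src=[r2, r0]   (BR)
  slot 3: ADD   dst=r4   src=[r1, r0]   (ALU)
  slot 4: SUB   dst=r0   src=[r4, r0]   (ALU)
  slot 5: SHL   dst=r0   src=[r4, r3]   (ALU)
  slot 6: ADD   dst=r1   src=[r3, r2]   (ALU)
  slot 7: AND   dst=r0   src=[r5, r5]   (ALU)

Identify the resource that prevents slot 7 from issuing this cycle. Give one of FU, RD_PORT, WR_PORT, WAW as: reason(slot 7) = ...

[0] BR needs rd=2 wr=0: ok; after: ALU=3 MUL=1 MEM=2 BR=0, R=6, W=4
[1] MEM needs rd=2 wr=0: ok; after: ALU=3 MUL=1 MEM=1 BR=0, R=4, W=4
[2] BR needs rd=2 wr=0: FU; after: ALU=3 MUL=1 MEM=1 BR=0, R=4, W=4
[3] ALU needs rd=2 wr=1: ok; after: ALU=2 MUL=1 MEM=1 BR=0, R=2, W=3
[4] ALU needs rd=2 wr=1: ok; after: ALU=1 MUL=1 MEM=1 BR=0, R=0, W=2
[5] ALU needs rd=2 wr=1: RD_PORT; after: ALU=1 MUL=1 MEM=1 BR=0, R=0, W=2
[6] ALU needs rd=2 wr=1: RD_PORT; after: ALU=1 MUL=1 MEM=1 BR=0, R=0, W=2
[7] ALU needs rd=1 wr=1: RD_PORT; after: ALU=1 MUL=1 MEM=1 BR=0, R=0, W=2

reason(slot 7) = RD_PORT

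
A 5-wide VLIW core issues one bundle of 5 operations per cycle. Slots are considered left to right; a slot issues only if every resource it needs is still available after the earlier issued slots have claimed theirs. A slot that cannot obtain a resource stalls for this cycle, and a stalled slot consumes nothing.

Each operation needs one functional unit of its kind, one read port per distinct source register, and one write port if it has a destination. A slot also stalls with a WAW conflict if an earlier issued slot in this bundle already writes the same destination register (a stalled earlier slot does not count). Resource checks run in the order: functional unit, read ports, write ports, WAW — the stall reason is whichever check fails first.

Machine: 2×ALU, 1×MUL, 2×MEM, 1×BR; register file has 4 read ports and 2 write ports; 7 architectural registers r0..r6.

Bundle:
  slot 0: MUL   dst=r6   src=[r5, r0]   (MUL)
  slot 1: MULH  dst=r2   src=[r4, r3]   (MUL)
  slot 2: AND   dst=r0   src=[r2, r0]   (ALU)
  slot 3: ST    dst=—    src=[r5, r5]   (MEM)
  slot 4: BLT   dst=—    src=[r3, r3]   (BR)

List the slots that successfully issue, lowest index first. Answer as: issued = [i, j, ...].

issued = [0, 2]

slot 0 (MUL): ISSUE — free A2,Mu0,Ld2,B1 rp2 wp1
slot 1 (MUL): stall FU — free A2,Mu0,Ld2,B1 rp2 wp1
slot 2 (ALU): ISSUE — free A1,Mu0,Ld2,B1 rp0 wp0
slot 3 (MEM): stall RD_PORT — free A1,Mu0,Ld2,B1 rp0 wp0
slot 4 (BR): stall RD_PORT — free A1,Mu0,Ld2,B1 rp0 wp0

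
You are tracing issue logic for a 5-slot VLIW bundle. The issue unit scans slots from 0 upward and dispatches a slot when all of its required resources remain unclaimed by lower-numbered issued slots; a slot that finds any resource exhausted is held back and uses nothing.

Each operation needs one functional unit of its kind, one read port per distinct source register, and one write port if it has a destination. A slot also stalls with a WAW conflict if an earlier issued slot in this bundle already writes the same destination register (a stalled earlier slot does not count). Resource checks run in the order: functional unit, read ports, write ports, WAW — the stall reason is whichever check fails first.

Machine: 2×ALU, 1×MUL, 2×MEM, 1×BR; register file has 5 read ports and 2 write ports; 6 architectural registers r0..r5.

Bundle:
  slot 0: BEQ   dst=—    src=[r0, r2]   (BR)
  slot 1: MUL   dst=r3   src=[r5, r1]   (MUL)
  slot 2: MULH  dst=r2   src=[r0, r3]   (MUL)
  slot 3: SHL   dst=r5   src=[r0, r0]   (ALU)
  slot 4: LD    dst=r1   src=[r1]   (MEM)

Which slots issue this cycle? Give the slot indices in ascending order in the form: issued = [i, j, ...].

#0 BR src=r0,r2 dispatched  <A:2 Mu:1 Ld:2 B:0 rd:3 wr:2>
#1 MUL src=r5,r1 dispatched  <A:2 Mu:0 Ld:2 B:0 rd:1 wr:1>
#2 MUL src=r0,r3 held:FU  <A:2 Mu:0 Ld:2 B:0 rd:1 wr:1>
#3 ALU src=r0,r0 dispatched  <A:1 Mu:0 Ld:2 B:0 rd:0 wr:0>
#4 MEM src=r1 held:RD_PORT  <A:1 Mu:0 Ld:2 B:0 rd:0 wr:0>

issued = [0, 1, 3]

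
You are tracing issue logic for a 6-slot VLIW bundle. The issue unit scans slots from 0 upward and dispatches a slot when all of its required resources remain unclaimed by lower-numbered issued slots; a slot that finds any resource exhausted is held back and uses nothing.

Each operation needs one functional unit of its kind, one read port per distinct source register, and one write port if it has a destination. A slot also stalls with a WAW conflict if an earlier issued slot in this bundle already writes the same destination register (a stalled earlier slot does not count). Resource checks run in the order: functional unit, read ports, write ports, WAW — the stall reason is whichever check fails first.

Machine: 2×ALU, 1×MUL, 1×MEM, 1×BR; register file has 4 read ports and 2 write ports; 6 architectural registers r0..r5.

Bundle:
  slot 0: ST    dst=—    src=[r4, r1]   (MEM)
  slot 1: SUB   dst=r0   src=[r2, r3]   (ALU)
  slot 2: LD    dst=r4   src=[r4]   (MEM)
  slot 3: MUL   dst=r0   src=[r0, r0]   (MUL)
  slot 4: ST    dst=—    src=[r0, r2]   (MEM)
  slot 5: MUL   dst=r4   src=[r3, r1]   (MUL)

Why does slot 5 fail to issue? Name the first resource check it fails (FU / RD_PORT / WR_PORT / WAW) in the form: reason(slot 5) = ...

[0] MEM needs rd=2 wr=0: ok; after: ALU=2 MUL=1 MEM=0 BR=1, R=2, W=2
[1] ALU needs rd=2 wr=1: ok; after: ALU=1 MUL=1 MEM=0 BR=1, R=0, W=1
[2] MEM needs rd=1 wr=1: FU; after: ALU=1 MUL=1 MEM=0 BR=1, R=0, W=1
[3] MUL needs rd=1 wr=1: RD_PORT; after: ALU=1 MUL=1 MEM=0 BR=1, R=0, W=1
[4] MEM needs rd=2 wr=0: FU; after: ALU=1 MUL=1 MEM=0 BR=1, R=0, W=1
[5] MUL needs rd=2 wr=1: RD_PORT; after: ALU=1 MUL=1 MEM=0 BR=1, R=0, W=1

reason(slot 5) = RD_PORT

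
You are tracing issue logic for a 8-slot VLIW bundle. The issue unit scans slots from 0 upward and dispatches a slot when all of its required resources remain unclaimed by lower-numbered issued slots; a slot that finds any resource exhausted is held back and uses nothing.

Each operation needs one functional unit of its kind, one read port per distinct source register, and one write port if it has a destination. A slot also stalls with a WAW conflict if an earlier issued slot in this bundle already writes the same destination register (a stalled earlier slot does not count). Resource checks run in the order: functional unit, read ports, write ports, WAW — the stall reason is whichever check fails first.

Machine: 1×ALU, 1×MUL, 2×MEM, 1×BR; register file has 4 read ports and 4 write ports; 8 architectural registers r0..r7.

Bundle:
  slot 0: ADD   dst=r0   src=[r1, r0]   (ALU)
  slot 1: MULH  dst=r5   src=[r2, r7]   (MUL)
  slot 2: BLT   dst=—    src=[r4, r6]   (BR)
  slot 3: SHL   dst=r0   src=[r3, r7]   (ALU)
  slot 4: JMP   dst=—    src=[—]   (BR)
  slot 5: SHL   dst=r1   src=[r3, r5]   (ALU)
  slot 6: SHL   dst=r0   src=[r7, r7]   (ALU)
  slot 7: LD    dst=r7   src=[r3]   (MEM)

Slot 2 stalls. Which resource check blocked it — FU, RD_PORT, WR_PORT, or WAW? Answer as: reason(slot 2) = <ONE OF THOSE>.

reason(slot 2) = RD_PORT

slot 0 (ALU): ISSUE — free A0,Mu1,Ld2,B1 rp2 wp3
slot 1 (MUL): ISSUE — free A0,Mu0,Ld2,B1 rp0 wp2
slot 2 (BR): stall RD_PORT — free A0,Mu0,Ld2,B1 rp0 wp2
slot 3 (ALU): stall FU — free A0,Mu0,Ld2,B1 rp0 wp2
slot 4 (BR): ISSUE — free A0,Mu0,Ld2,B0 rp0 wp2
slot 5 (ALU): stall FU — free A0,Mu0,Ld2,B0 rp0 wp2
slot 6 (ALU): stall FU — free A0,Mu0,Ld2,B0 rp0 wp2
slot 7 (MEM): stall RD_PORT — free A0,Mu0,Ld2,B0 rp0 wp2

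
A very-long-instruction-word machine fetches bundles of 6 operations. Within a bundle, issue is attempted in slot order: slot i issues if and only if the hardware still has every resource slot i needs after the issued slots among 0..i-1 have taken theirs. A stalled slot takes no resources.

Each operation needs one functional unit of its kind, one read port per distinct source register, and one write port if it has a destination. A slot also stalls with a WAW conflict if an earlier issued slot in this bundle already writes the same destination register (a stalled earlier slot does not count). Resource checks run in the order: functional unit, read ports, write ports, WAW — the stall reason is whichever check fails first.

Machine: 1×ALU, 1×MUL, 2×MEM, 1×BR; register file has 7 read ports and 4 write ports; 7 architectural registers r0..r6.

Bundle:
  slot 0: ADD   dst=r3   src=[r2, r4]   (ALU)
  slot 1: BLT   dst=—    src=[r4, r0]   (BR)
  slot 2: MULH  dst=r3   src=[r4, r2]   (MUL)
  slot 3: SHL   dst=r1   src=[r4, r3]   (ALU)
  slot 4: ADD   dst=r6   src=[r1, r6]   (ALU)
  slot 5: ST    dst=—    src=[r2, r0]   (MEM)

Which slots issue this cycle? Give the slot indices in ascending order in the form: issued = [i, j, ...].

issued = [0, 1, 5]

(0) want 1×ALU +2rd +1wr — yes → AL0|MU1|ME2|BR1|rd5|wr3
(1) want 1×BR +2rd +0wr — yes → AL0|MU1|ME2|BR0|rd3|wr3
(2) want 1×MUL +2rd +1wr — WAW → AL0|MU1|ME2|BR0|rd3|wr3
(3) want 1×ALU +2rd +1wr — FU → AL0|MU1|ME2|BR0|rd3|wr3
(4) want 1×ALU +2rd +1wr — FU → AL0|MU1|ME2|BR0|rd3|wr3
(5) want 1×MEM +2rd +0wr — yes → AL0|MU1|ME1|BR0|rd1|wr3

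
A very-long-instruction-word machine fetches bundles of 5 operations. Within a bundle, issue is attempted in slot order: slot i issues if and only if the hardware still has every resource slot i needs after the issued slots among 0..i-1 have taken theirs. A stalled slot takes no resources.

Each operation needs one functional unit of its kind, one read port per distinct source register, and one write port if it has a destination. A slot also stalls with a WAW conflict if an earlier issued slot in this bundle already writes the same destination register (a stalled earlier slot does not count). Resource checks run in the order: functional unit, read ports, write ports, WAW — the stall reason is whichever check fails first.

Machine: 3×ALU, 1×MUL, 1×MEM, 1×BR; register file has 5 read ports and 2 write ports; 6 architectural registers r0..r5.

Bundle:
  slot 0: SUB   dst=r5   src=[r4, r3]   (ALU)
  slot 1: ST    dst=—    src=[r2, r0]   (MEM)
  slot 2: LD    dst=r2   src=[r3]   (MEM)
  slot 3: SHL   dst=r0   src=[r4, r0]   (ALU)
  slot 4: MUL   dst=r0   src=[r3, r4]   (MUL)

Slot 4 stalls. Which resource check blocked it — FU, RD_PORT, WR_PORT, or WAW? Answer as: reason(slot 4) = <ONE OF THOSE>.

reason(slot 4) = RD_PORT

  0. ALU→r5 ⇒ go  {2A/1Mu/1Ld/1B | 3r 1w}
  1. MEM ⇒ go  {2A/1Mu/0Ld/1B | 1r 1w}
  2. MEM→r2 ⇒ no(FU)  {2A/1Mu/0Ld/1B | 1r 1w}
  3. ALU→r0 ⇒ no(RD_PORT)  {2A/1Mu/0Ld/1B | 1r 1w}
  4. MUL→r0 ⇒ no(RD_PORT)  {2A/1Mu/0Ld/1B | 1r 1w}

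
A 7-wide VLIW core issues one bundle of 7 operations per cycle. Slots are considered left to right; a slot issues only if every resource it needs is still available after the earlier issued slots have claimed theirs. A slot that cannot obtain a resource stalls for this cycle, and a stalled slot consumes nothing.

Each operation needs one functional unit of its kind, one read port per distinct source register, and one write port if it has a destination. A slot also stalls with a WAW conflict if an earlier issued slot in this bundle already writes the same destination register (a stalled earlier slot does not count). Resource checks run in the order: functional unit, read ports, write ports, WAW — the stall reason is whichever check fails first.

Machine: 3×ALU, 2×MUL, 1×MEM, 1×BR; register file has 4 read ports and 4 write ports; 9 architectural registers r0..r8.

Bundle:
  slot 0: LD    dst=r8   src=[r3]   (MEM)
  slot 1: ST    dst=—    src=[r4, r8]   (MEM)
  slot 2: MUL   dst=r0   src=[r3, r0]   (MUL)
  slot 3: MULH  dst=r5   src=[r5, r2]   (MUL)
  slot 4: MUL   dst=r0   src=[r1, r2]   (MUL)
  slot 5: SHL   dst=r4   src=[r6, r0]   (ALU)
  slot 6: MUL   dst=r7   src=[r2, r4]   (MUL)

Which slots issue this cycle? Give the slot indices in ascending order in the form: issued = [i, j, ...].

(0) want 1×MEM +1rd +1wr — yes → AL3|MU2|ME0|BR1|rd3|wr3
(1) want 1×MEM +2rd +0wr — FU → AL3|MU2|ME0|BR1|rd3|wr3
(2) want 1×MUL +2rd +1wr — yes → AL3|MU1|ME0|BR1|rd1|wr2
(3) want 1×MUL +2rd +1wr — RD_PORT → AL3|MU1|ME0|BR1|rd1|wr2
(4) want 1×MUL +2rd +1wr — RD_PORT → AL3|MU1|ME0|BR1|rd1|wr2
(5) want 1×ALU +2rd +1wr — RD_PORT → AL3|MU1|ME0|BR1|rd1|wr2
(6) want 1×MUL +2rd +1wr — RD_PORT → AL3|MU1|ME0|BR1|rd1|wr2

issued = [0, 2]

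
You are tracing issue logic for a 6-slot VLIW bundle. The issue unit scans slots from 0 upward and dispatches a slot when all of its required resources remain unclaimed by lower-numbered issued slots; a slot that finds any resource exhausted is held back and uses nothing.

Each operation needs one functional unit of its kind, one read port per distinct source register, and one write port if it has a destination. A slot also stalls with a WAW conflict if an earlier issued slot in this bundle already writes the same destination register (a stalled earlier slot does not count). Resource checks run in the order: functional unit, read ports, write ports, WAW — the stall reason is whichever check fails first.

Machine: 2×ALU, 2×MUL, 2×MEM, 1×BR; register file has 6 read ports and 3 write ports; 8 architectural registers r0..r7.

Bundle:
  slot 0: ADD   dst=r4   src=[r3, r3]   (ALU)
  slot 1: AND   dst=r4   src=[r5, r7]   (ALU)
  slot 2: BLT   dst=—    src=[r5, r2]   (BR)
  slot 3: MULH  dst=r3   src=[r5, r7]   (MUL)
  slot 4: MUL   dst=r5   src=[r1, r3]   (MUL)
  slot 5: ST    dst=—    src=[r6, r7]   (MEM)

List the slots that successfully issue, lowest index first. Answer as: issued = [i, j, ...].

#0 ALU src=r3,r3 dispatched  <A:1 Mu:2 Ld:2 B:1 rd:5 wr:2>
#1 ALU src=r5,r7 held:WAW  <A:1 Mu:2 Ld:2 B:1 rd:5 wr:2>
#2 BR src=r5,r2 dispatched  <A:1 Mu:2 Ld:2 B:0 rd:3 wr:2>
#3 MUL src=r5,r7 dispatched  <A:1 Mu:1 Ld:2 B:0 rd:1 wr:1>
#4 MUL src=r1,r3 held:RD_PORT  <A:1 Mu:1 Ld:2 B:0 rd:1 wr:1>
#5 MEM src=r6,r7 held:RD_PORT  <A:1 Mu:1 Ld:2 B:0 rd:1 wr:1>

issued = [0, 2, 3]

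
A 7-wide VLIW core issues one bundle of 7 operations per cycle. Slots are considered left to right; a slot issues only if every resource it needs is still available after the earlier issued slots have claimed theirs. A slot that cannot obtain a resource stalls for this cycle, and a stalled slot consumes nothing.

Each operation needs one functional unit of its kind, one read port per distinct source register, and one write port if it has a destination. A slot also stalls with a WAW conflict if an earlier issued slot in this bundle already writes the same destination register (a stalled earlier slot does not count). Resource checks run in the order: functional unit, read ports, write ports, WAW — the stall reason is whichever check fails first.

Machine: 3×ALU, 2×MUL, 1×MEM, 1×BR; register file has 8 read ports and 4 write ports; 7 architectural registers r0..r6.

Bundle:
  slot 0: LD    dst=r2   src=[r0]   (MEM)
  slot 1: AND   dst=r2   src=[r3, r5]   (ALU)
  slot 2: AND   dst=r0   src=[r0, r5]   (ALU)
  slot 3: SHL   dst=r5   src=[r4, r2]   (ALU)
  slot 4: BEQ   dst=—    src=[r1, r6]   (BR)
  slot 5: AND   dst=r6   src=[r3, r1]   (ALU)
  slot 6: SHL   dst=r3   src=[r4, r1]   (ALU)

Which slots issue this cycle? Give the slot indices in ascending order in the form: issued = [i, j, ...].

[0] MEM needs rd=1 wr=1: ok; after: ALU=3 MUL=2 MEM=0 BR=1, R=7, W=3
[1] ALU needs rd=2 wr=1: WAW; after: ALU=3 MUL=2 MEM=0 BR=1, R=7, W=3
[2] ALU needs rd=2 wr=1: ok; after: ALU=2 MUL=2 MEM=0 BR=1, R=5, W=2
[3] ALU needs rd=2 wr=1: ok; after: ALU=1 MUL=2 MEM=0 BR=1, R=3, W=1
[4] BR needs rd=2 wr=0: ok; after: ALU=1 MUL=2 MEM=0 BR=0, R=1, W=1
[5] ALU needs rd=2 wr=1: RD_PORT; after: ALU=1 MUL=2 MEM=0 BR=0, R=1, W=1
[6] ALU needs rd=2 wr=1: RD_PORT; after: ALU=1 MUL=2 MEM=0 BR=0, R=1, W=1

issued = [0, 2, 3, 4]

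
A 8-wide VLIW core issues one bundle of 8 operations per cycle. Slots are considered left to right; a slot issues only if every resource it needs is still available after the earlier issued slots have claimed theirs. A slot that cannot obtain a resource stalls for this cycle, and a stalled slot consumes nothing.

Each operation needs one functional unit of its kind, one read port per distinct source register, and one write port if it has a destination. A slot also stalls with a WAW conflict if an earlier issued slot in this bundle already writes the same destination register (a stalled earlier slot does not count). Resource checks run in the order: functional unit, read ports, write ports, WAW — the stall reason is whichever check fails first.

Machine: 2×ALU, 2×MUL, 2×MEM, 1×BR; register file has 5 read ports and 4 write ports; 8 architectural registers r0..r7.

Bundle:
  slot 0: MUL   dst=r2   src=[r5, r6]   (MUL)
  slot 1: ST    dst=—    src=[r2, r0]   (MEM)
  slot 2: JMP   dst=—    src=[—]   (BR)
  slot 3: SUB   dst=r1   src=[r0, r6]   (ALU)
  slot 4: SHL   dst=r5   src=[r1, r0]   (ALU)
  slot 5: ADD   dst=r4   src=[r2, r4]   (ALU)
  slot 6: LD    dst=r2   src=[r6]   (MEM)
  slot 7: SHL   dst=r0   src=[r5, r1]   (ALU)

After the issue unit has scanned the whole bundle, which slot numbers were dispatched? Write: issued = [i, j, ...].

issued = [0, 1, 2]

[0] MUL needs rd=2 wr=1: ok; after: ALU=2 MUL=1 MEM=2 BR=1, R=3, W=3
[1] MEM needs rd=2 wr=0: ok; after: ALU=2 MUL=1 MEM=1 BR=1, R=1, W=3
[2] BR needs rd=0 wr=0: ok; after: ALU=2 MUL=1 MEM=1 BR=0, R=1, W=3
[3] ALU needs rd=2 wr=1: RD_PORT; after: ALU=2 MUL=1 MEM=1 BR=0, R=1, W=3
[4] ALU needs rd=2 wr=1: RD_PORT; after: ALU=2 MUL=1 MEM=1 BR=0, R=1, W=3
[5] ALU needs rd=2 wr=1: RD_PORT; after: ALU=2 MUL=1 MEM=1 BR=0, R=1, W=3
[6] MEM needs rd=1 wr=1: WAW; after: ALU=2 MUL=1 MEM=1 BR=0, R=1, W=3
[7] ALU needs rd=2 wr=1: RD_PORT; after: ALU=2 MUL=1 MEM=1 BR=0, R=1, W=3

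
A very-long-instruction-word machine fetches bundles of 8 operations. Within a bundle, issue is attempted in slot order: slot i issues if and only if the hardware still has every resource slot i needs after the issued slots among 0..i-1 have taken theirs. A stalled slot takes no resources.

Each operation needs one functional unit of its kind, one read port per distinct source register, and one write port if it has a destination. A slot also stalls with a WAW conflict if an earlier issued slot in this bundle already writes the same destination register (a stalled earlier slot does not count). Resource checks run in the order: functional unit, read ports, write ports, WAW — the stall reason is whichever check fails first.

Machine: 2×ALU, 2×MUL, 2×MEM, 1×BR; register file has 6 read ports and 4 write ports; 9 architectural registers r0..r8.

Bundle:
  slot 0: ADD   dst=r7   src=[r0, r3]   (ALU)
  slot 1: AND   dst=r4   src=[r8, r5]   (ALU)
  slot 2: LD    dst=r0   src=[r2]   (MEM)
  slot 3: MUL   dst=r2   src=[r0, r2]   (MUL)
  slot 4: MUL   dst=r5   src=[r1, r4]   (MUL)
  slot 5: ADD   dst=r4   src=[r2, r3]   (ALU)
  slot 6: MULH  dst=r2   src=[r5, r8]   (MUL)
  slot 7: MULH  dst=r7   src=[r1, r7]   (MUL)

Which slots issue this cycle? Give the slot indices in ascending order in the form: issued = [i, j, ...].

slot 0 (ALU): ISSUE — free A1,Mu2,Ld2,B1 rp4 wp3
slot 1 (ALU): ISSUE — free A0,Mu2,Ld2,B1 rp2 wp2
slot 2 (MEM): ISSUE — free A0,Mu2,Ld1,B1 rp1 wp1
slot 3 (MUL): stall RD_PORT — free A0,Mu2,Ld1,B1 rp1 wp1
slot 4 (MUL): stall RD_PORT — free A0,Mu2,Ld1,B1 rp1 wp1
slot 5 (ALU): stall FU — free A0,Mu2,Ld1,B1 rp1 wp1
slot 6 (MUL): stall RD_PORT — free A0,Mu2,Ld1,B1 rp1 wp1
slot 7 (MUL): stall RD_PORT — free A0,Mu2,Ld1,B1 rp1 wp1

issued = [0, 1, 2]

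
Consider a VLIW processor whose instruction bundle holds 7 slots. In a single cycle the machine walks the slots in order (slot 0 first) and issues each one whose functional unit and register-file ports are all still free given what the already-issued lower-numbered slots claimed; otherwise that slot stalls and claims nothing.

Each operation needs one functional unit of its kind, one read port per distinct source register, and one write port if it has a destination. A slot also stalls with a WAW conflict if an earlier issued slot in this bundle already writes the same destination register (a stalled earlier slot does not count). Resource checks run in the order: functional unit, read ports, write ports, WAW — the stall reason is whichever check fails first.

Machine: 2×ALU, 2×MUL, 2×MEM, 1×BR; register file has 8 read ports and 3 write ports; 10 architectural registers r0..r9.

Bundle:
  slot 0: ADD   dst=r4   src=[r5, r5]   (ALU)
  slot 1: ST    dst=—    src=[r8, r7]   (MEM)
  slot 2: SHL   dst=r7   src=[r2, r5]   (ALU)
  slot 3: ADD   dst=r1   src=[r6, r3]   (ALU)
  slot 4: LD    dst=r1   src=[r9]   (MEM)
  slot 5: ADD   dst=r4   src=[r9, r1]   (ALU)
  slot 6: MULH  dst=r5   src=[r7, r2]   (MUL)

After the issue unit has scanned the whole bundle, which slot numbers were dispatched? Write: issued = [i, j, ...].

#0 ALU src=r5,r5 dispatched  <A:1 Mu:2 Ld:2 B:1 rd:7 wr:2>
#1 MEM src=r8,r7 dispatched  <A:1 Mu:2 Ld:1 B:1 rd:5 wr:2>
#2 ALU src=r2,r5 dispatched  <A:0 Mu:2 Ld:1 B:1 rd:3 wr:1>
#3 ALU src=r6,r3 held:FU  <A:0 Mu:2 Ld:1 B:1 rd:3 wr:1>
#4 MEM src=r9 dispatched  <A:0 Mu:2 Ld:0 B:1 rd:2 wr:0>
#5 ALU src=r9,r1 held:FU  <A:0 Mu:2 Ld:0 B:1 rd:2 wr:0>
#6 MUL src=r7,r2 held:WR_PORT  <A:0 Mu:2 Ld:0 B:1 rd:2 wr:0>

issued = [0, 1, 2, 4]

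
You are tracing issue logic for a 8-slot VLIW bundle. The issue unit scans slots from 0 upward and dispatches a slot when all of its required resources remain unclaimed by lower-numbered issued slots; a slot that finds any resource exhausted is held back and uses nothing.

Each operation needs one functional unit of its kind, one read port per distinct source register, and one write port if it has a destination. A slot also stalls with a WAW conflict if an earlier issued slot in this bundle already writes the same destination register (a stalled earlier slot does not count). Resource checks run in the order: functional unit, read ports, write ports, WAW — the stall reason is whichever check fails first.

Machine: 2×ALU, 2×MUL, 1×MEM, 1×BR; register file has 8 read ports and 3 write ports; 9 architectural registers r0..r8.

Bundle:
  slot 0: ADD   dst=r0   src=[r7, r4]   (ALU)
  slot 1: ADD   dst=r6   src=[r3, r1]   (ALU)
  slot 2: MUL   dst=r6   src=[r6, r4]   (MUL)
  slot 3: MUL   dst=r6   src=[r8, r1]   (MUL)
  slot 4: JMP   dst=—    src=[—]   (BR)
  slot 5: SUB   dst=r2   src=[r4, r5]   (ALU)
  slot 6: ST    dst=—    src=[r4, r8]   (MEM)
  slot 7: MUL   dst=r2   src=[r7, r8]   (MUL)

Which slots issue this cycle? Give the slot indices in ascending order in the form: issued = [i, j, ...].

#0 ALU src=r7,r4 dispatched  <A:1 Mu:2 Ld:1 B:1 rd:6 wr:2>
#1 ALU src=r3,r1 dispatched  <A:0 Mu:2 Ld:1 B:1 rd:4 wr:1>
#2 MUL src=r6,r4 held:WAW  <A:0 Mu:2 Ld:1 B:1 rd:4 wr:1>
#3 MUL src=r8,r1 held:WAW  <A:0 Mu:2 Ld:1 B:1 rd:4 wr:1>
#4 BR src=- dispatched  <A:0 Mu:2 Ld:1 B:0 rd:4 wr:1>
#5 ALU src=r4,r5 held:FU  <A:0 Mu:2 Ld:1 B:0 rd:4 wr:1>
#6 MEM src=r4,r8 dispatched  <A:0 Mu:2 Ld:0 B:0 rd:2 wr:1>
#7 MUL src=r7,r8 dispatched  <A:0 Mu:1 Ld:0 B:0 rd:0 wr:0>

issued = [0, 1, 4, 6, 7]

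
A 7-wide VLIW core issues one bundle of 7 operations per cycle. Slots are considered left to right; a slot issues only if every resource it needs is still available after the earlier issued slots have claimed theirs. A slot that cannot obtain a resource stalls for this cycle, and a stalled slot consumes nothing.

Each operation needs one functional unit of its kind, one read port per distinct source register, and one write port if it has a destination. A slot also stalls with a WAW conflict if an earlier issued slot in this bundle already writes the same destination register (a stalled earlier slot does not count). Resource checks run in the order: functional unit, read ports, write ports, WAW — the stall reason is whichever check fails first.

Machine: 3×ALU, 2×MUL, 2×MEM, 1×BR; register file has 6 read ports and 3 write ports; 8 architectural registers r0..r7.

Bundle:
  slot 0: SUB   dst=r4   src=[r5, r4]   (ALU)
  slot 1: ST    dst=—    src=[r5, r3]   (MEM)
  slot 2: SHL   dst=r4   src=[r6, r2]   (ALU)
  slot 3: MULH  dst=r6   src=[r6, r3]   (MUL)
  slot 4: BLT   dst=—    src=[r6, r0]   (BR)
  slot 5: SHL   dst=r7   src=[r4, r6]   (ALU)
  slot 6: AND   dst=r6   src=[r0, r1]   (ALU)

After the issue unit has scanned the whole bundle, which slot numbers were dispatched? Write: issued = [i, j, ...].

issued = [0, 1, 3]

slot 0 (ALU): ISSUE — free A2,Mu2,Ld2,B1 rp4 wp2
slot 1 (MEM): ISSUE — free A2,Mu2,Ld1,B1 rp2 wp2
slot 2 (ALU): stall WAW — free A2,Mu2,Ld1,B1 rp2 wp2
slot 3 (MUL): ISSUE — free A2,Mu1,Ld1,B1 rp0 wp1
slot 4 (BR): stall RD_PORT — free A2,Mu1,Ld1,B1 rp0 wp1
slot 5 (ALU): stall RD_PORT — free A2,Mu1,Ld1,B1 rp0 wp1
slot 6 (ALU): stall RD_PORT — free A2,Mu1,Ld1,B1 rp0 wp1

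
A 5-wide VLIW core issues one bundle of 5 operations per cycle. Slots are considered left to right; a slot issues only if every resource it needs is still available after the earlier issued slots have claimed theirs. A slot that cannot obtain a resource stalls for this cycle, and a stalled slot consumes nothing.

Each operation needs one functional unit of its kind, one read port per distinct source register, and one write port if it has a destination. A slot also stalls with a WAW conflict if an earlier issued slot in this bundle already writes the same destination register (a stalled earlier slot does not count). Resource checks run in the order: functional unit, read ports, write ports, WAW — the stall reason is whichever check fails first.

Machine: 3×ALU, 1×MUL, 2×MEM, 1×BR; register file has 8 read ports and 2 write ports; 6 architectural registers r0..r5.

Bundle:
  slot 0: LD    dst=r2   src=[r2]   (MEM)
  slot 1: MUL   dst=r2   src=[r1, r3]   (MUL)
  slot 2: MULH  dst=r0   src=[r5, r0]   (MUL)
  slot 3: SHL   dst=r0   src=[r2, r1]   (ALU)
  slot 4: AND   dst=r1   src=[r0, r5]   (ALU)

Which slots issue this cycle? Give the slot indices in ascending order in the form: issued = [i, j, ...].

issued = [0, 2]

#0 MEM src=r2 dispatched  <A:3 Mu:1 Ld:1 B:1 rd:7 wr:1>
#1 MUL src=r1,r3 held:WAW  <A:3 Mu:1 Ld:1 B:1 rd:7 wr:1>
#2 MUL src=r5,r0 dispatched  <A:3 Mu:0 Ld:1 B:1 rd:5 wr:0>
#3 ALU src=r2,r1 held:WR_PORT  <A:3 Mu:0 Ld:1 B:1 rd:5 wr:0>
#4 ALU src=r0,r5 held:WR_PORT  <A:3 Mu:0 Ld:1 B:1 rd:5 wr:0>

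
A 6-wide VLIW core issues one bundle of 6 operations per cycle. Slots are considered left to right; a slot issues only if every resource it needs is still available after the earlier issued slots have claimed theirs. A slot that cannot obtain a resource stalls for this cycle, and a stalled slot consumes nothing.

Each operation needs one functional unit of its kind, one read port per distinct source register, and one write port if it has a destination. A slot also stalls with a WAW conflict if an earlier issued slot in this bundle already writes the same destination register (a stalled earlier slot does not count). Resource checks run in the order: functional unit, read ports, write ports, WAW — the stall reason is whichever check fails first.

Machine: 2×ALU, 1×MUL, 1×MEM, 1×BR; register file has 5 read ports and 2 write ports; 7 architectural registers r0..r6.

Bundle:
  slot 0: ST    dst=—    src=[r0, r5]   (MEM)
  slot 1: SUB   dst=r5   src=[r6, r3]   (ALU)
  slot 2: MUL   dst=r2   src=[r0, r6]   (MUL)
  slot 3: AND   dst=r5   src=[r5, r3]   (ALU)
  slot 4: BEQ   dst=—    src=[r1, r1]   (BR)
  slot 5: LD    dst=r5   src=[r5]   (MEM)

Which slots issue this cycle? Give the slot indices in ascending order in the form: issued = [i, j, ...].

#0 MEM src=r0,r5 dispatched  <A:2 Mu:1 Ld:0 B:1 rd:3 wr:2>
#1 ALU src=r6,r3 dispatched  <A:1 Mu:1 Ld:0 B:1 rd:1 wr:1>
#2 MUL src=r0,r6 held:RD_PORT  <A:1 Mu:1 Ld:0 B:1 rd:1 wr:1>
#3 ALU src=r5,r3 held:RD_PORT  <A:1 Mu:1 Ld:0 B:1 rd:1 wr:1>
#4 BR src=r1,r1 dispatched  <A:1 Mu:1 Ld:0 B:0 rd:0 wr:1>
#5 MEM src=r5 held:FU  <A:1 Mu:1 Ld:0 B:0 rd:0 wr:1>

issued = [0, 1, 4]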